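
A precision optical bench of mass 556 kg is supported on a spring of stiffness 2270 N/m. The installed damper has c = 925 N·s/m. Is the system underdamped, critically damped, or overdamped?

underdamped

c_c = 2√(k·m) = 2247 N·s/m; ζ = c/c_c = 925/2247 = 0.412.
Since ζ < 1 the system is underdamped.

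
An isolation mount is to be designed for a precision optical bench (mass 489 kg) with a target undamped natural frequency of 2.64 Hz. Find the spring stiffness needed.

135000 N/m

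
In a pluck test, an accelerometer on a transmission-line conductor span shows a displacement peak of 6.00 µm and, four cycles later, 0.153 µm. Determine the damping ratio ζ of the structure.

0.144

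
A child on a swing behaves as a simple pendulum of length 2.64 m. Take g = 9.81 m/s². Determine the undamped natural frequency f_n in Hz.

For a simple pendulum ω_n = √(g/L) = √(9.81/2.64) = √3.716 = 1.928 rad/s.
f_n = ω_n/(2π) = 1.928/6.283 = 0.3068 Hz.

0.307 Hz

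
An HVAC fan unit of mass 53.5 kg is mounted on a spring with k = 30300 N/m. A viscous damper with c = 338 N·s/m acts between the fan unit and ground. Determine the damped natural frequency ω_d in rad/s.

23.6 rad/s

ω_n = √(k/m) = √(30300/53.5) = 23.80 rad/s.
Critical damping c_c = 2√(k·m) = 2√(30300 × 53.5) = 2546 N·s/m, so ζ = c/c_c = 338/2546 = 0.1327.
ω_d = ω_n√(1 − ζ²) = 23.80 × √(1 − 0.0176) = 23.59 rad/s.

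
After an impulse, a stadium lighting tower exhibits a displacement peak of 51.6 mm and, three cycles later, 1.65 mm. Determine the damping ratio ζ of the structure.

0.180

Logarithmic decrement δ = (1/n)·ln(x₀/x_n) = (1/3)·ln(51.6/1.65) = (1/3)·ln(31.27) = 1.148.
ζ = δ/√(4π² + δ²) = 1.148/√(39.48 + 1.32) = 1.148/6.387 = 0.1797.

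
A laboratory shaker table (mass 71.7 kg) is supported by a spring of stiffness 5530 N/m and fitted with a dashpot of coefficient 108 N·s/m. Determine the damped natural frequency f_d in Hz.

1.39 Hz

ω_n = √(k/m) = √(5530/71.7) = 8.782 rad/s.
Critical damping c_c = 2√(k·m) = 2√(5530 × 71.7) = 1259 N·s/m, so ζ = c/c_c = 108/1259 = 0.08576.
ω_d = ω_n√(1 − ζ²) = 8.782 × √(1 − 0.00735) = 8.750 rad/s.
f_d = ω_d/(2π) = 1.393 Hz.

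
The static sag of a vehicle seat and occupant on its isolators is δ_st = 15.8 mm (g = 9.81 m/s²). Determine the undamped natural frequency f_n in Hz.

ω_n = √(g/δ_st) = √(9.81/0.0158) = √620.9 = 24.92 rad/s.
f_n = ω_n/(2π) = 24.92/6.283 = 3.966 Hz.

3.97 Hz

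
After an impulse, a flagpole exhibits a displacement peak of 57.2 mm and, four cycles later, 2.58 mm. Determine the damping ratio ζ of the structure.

Logarithmic decrement δ = (1/n)·ln(x₀/x_n) = (1/4)·ln(57.2/2.58) = (1/4)·ln(22.17) = 0.7747.
ζ = δ/√(4π² + δ²) = 0.7747/√(39.48 + 0.600) = 0.7747/6.331 = 0.1224.

0.122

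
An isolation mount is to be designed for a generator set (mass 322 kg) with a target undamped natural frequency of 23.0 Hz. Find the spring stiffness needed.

ω_n = 2πf_n = 2π × 23.0 = 144.5 rad/s.
k = m·ω_n² = 322 × 144.5² = 322 × 20880 = 6725000 N/m.

6720000 N/m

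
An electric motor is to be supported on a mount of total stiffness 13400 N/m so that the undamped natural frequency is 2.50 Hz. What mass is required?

ω_n = 2πf_n = 2π × 2.50 = 15.71 rad/s.
m = k/ω_n² = 13400/15.71² = 13400/246.7 = 54.31 kg.

54.3 kg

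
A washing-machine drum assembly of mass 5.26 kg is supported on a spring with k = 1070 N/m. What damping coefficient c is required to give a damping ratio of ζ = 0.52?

c_c = 2√(k·m) = 2√(1070 × 5.26) = 150.0 N·s/m.
c = ζ·c_c = 0.52 × 150.0 = 78.02 N·s/m.

78.0 N·s/m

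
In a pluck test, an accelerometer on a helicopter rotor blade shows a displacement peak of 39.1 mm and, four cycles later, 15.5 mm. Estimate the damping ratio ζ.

Logarithmic decrement δ = (1/n)·ln(x₀/x_n) = (1/4)·ln(39.1/15.5) = (1/4)·ln(2.523) = 0.2313.
ζ = δ/√(4π² + δ²) = 0.2313/√(39.48 + 0.0535) = 0.2313/6.287 = 0.03679.

0.0368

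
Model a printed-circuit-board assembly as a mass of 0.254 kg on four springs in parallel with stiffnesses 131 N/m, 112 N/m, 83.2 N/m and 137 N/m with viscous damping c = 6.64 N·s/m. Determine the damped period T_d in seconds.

0.155 s

Parallel springs add: k_eq = 131 + 112 + 83.2 + 137 = 463.2 N/m.
ω_n = √(k_eq/m) = √(463.2/0.254) = 42.70 rad/s.
Critical damping c_c = 2√(k_eq·m) = 2√(463.2 × 0.254) = 21.69 N·s/m, so ζ = c/c_c = 6.64/21.69 = 0.3061.
ω_d = ω_n√(1 − ζ²) = 42.70 × √(1 − 0.0937) = 40.65 rad/s.
T_d = 2π/ω_d = 0.1546 s.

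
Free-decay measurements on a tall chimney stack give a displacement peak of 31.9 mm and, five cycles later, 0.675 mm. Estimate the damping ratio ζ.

Logarithmic decrement δ = (1/n)·ln(x₀/x_n) = (1/5)·ln(31.9/0.675) = (1/5)·ln(47.26) = 0.7711.
ζ = δ/√(4π² + δ²) = 0.7711/√(39.48 + 0.595) = 0.7711/6.330 = 0.1218.

0.122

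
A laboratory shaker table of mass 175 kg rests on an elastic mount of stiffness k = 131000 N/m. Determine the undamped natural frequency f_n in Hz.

4.35 Hz

ω_n = √(k/m) = √(131000/175) = √748.6 = 27.36 rad/s.
f_n = ω_n/(2π) = 27.36/6.283 = 4.354 Hz.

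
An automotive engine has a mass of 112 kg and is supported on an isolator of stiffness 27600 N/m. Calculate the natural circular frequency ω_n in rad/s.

15.7 rad/s

ω_n = √(k/m) = √(27600/112) = √246.4 = 15.70 rad/s.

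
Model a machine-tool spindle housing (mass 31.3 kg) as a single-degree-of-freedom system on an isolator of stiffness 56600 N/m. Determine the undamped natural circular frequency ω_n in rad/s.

42.5 rad/s

ω_n = √(k/m) = √(56600/31.3) = √1808 = 42.52 rad/s.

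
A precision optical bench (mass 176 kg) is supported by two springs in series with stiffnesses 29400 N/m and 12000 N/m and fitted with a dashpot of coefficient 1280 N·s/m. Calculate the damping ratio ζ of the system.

Series springs: 1/k_eq = 1/29400 + 1/12000 = 0.0001173, so k_eq = 8522 N/m.
ω_n = √(k_eq/m) = √(8522/176) = 6.958 rad/s.
Critical damping c_c = 2√(k_eq·m) = 2√(8522 × 176) = 2449 N·s/m, so ζ = c/c_c = 1280/2449 = 0.5226.

0.523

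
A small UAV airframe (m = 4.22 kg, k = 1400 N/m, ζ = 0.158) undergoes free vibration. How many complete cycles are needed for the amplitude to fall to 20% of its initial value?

Logarithmic decrement δ = 2πζ/√(1 − ζ²) = 2π × 0.1580/√(1 − 0.0250) = 1.005.
x_n/x₀ = e^(−nδ) ≤ 0.2; take ln: n ≥ ln(1/0.2)/δ = 1.609/1.005 = 1.601.
So 2 complete cycles are required.

2 cycles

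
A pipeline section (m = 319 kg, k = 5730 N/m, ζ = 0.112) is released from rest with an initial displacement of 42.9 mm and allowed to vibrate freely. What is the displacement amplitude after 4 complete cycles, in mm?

2.52 mm

Logarithmic decrement δ = 2πζ/√(1 − ζ²) = 2π × 0.1120/√(1 − 0.0125) = 0.7082.
After n cycles, x_n/x₀ = e^(−nδ), so x_4 = 42.9 × e^(−4 × 0.7082) = 42.9 × 0.05885 = 2.525 mm.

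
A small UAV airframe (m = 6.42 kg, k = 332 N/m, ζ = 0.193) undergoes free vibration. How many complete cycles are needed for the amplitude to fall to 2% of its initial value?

4 cycles

Logarithmic decrement δ = 2πζ/√(1 − ζ²) = 2π × 0.1930/√(1 − 0.0372) = 1.236.
x_n/x₀ = e^(−nδ) ≤ 0.02; take ln: n ≥ ln(1/0.02)/δ = 3.912/1.236 = 3.165.
So 4 complete cycles are required.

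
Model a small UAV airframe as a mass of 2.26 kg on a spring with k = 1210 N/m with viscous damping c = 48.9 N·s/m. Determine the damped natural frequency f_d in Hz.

ω_n = √(k/m) = √(1210/2.26) = 23.14 rad/s.
Critical damping c_c = 2√(k·m) = 2√(1210 × 2.26) = 104.6 N·s/m, so ζ = c/c_c = 48.9/104.6 = 0.4676.
ω_d = ω_n√(1 − ζ²) = 23.14 × √(1 − 0.219) = 20.45 rad/s.
f_d = ω_d/(2π) = 3.255 Hz.

3.26 Hz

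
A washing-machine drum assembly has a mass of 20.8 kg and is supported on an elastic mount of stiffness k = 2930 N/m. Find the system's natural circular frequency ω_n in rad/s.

11.9 rad/s

ω_n = √(k/m) = √(2930/20.8) = √140.9 = 11.87 rad/s.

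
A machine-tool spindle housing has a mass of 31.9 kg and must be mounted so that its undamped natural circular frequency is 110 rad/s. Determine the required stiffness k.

386000 N/m

k = m·ω_n² = 31.9 × 110.0² = 31.9 × 12100 = 386000 N/m.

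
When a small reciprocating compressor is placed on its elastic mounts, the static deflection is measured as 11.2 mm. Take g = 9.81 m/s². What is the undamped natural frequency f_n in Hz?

ω_n = √(g/δ_st) = √(9.81/0.0112) = √875.9 = 29.60 rad/s.
f_n = ω_n/(2π) = 29.60/6.283 = 4.710 Hz.

4.71 Hz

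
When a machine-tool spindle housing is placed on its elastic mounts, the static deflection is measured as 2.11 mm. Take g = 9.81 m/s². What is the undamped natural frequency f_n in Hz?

ω_n = √(g/δ_st) = √(9.81/0.00211) = √4649 = 68.19 rad/s.
f_n = ω_n/(2π) = 68.19/6.283 = 10.85 Hz.

10.9 Hz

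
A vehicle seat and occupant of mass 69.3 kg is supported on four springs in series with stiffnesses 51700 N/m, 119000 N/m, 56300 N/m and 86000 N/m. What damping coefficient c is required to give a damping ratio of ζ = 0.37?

Series springs: 1/k_eq = 1/51700 + 1/119000 + 1/56300 + 1/86000 = 5.714×10^-5, so k_eq = 17500 N/m.
c_c = 2√(k_eq·m) = 2√(17500 × 69.3) = 2203 N·s/m.
c = ζ·c_c = 0.37 × 2203 = 815.0 N·s/m.

815 N·s/m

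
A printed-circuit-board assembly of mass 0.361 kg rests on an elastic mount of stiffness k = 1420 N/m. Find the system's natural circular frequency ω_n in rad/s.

62.7 rad/s

ω_n = √(k/m) = √(1420/0.361) = √3934 = 62.72 rad/s.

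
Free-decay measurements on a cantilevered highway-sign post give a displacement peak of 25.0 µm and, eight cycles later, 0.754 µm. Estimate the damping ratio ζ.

0.0695

Logarithmic decrement δ = (1/n)·ln(x₀/x_n) = (1/8)·ln(25.0/0.754) = (1/8)·ln(33.16) = 0.4377.
ζ = δ/√(4π² + δ²) = 0.4377/√(39.48 + 0.192) = 0.4377/6.298 = 0.06949.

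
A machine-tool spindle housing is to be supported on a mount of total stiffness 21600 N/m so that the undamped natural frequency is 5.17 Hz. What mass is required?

20.5 kg

ω_n = 2πf_n = 2π × 5.17 = 32.48 rad/s.
m = k/ω_n² = 21600/32.48² = 21600/1055 = 20.47 kg.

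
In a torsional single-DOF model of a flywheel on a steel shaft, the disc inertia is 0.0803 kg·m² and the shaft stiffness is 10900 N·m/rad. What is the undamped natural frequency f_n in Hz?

ω_n = √(k_t/J) = √(10900/0.0803) = √135700 = 368.4 rad/s.
f_n = ω_n/(2π) = 368.4/6.283 = 58.64 Hz.

58.6 Hz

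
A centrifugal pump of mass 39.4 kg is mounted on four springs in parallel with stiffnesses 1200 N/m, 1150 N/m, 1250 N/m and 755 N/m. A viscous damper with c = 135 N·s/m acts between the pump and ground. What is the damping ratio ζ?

Parallel springs add: k_eq = 1200 + 1150 + 1250 + 755 = 4355 N/m.
ω_n = √(k_eq/m) = √(4355/39.4) = 10.51 rad/s.
Critical damping c_c = 2√(k_eq·m) = 2√(4355 × 39.4) = 828.5 N·s/m, so ζ = c/c_c = 135/828.5 = 0.1630.

0.163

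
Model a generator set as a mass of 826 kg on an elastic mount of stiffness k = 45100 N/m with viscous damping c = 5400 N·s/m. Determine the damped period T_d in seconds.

ω_n = √(k/m) = √(45100/826) = 7.389 rad/s.
Critical damping c_c = 2√(k·m) = 2√(45100 × 826) = 12210 N·s/m, so ζ = c/c_c = 5400/12210 = 0.4424.
ω_d = ω_n√(1 − ζ²) = 7.389 × √(1 − 0.196) = 6.627 rad/s.
T_d = 2π/ω_d = 0.9481 s.

0.948 s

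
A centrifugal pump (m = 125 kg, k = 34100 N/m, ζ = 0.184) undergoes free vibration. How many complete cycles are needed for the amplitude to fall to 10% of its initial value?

Logarithmic decrement δ = 2πζ/√(1 − ζ²) = 2π × 0.1840/√(1 − 0.0339) = 1.176.
x_n/x₀ = e^(−nδ) ≤ 0.1; take ln: n ≥ ln(1/0.1)/δ = 2.303/1.176 = 1.958.
So 2 complete cycles are required.

2 cycles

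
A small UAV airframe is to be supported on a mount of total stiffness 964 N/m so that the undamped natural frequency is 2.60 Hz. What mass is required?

ω_n = 2πf_n = 2π × 2.60 = 16.34 rad/s.
m = k/ω_n² = 964/16.34² = 964/266.9 = 3.612 kg.

3.61 kg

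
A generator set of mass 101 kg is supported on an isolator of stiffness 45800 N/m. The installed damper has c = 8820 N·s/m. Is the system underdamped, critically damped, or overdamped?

overdamped

c_c = 2√(k·m) = 4302 N·s/m; ζ = c/c_c = 8820/4302 = 2.05.
Since ζ > 1 the system is overdamped.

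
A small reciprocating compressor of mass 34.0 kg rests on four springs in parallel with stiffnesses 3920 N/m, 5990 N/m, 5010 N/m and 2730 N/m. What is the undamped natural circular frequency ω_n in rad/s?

22.8 rad/s

Parallel springs add: k_eq = 3920 + 5990 + 5010 + 2730 = 17650 N/m.
ω_n = √(k_eq/m) = √(17650/34.0) = √519.1 = 22.78 rad/s.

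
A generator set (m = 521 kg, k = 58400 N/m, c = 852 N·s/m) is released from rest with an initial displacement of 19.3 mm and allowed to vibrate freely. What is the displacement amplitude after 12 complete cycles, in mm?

ζ = c/(2√(km)) = 852/(2√(58400 × 521)) = 852/11030 = 0.07723.
Logarithmic decrement δ = 2πζ/√(1 − ζ²) = 2π × 0.07723/√(1 − 0.00596) = 0.4867.
After n cycles, x_n/x₀ = e^(−nδ), so x_12 = 19.3 × e^(−12 × 0.4867) = 19.3 × 0.002908 = 0.05612 mm.

0.0561 mm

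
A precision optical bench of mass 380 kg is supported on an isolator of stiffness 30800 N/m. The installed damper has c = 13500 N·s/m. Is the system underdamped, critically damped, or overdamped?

overdamped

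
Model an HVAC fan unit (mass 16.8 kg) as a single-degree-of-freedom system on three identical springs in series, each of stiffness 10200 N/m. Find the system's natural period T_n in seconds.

0.442 s

Series springs: 1/k_eq = 3/10200, so k_eq = 10200/3 = 3400 N/m.
ω_n = √(k_eq/m) = √(3400/16.8) = √202.4 = 14.23 rad/s.
T_n = 2π/ω_n = 6.283/14.23 = 0.4417 s.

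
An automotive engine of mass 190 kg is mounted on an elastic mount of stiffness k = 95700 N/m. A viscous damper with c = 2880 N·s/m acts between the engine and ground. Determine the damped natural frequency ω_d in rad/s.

21.1 rad/s

ω_n = √(k/m) = √(95700/190) = 22.44 rad/s.
Critical damping c_c = 2√(k·m) = 2√(95700 × 190) = 8528 N·s/m, so ζ = c/c_c = 2880/8528 = 0.3377.
ω_d = ω_n√(1 − ζ²) = 22.44 × √(1 − 0.114) = 21.12 rad/s.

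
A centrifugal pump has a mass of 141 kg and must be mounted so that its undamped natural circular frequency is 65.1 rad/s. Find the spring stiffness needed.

k = m·ω_n² = 141 × 65.10² = 141 × 4238 = 597600 N/m.

598000 N/m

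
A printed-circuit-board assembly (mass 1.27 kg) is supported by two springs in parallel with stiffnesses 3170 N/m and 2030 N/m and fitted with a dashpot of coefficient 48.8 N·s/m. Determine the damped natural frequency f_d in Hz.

9.71 Hz

Parallel springs add: k_eq = 3170 + 2030 = 5200 N/m.
ω_n = √(k_eq/m) = √(5200/1.27) = 63.99 rad/s.
Critical damping c_c = 2√(k_eq·m) = 2√(5200 × 1.27) = 162.5 N·s/m, so ζ = c/c_c = 48.8/162.5 = 0.3003.
ω_d = ω_n√(1 − ζ²) = 63.99 × √(1 − 0.0902) = 61.04 rad/s.
f_d = ω_d/(2π) = 9.714 Hz.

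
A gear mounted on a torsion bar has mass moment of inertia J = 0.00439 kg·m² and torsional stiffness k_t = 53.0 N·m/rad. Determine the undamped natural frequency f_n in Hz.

17.5 Hz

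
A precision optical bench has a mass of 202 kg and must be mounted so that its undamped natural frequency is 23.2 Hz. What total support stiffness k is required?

ω_n = 2πf_n = 2π × 23.2 = 145.8 rad/s.
k = m·ω_n² = 202 × 145.8² = 202 × 21250 = 4292000 N/m.

4290000 N/m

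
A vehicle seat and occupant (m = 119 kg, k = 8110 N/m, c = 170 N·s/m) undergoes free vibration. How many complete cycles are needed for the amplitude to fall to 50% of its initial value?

ζ = c/(2√(km)) = 170/(2√(8110 × 119)) = 170/1965 = 0.08652.
Logarithmic decrement δ = 2πζ/√(1 − ζ²) = 2π × 0.08652/√(1 − 0.00749) = 0.5457.
x_n/x₀ = e^(−nδ) ≤ 0.5; take ln: n ≥ ln(1/0.5)/δ = 0.6931/0.5457 = 1.270.
So 2 complete cycles are required.

2 cycles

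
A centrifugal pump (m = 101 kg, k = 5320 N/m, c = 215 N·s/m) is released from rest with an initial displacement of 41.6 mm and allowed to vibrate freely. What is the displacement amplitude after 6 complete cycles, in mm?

ζ = c/(2√(km)) = 215/(2√(5320 × 101)) = 215/1466 = 0.1467.
Logarithmic decrement δ = 2πζ/√(1 − ζ²) = 2π × 0.1467/√(1 − 0.0215) = 0.9315.
After n cycles, x_n/x₀ = e^(−nδ), so x_6 = 41.6 × e^(−6 × 0.9315) = 41.6 × 0.003738 = 0.1555 mm.

0.156 mm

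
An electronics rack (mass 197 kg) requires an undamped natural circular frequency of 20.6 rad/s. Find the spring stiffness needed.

k = m·ω_n² = 197 × 20.60² = 197 × 424.4 = 83600 N/m.

83600 N/m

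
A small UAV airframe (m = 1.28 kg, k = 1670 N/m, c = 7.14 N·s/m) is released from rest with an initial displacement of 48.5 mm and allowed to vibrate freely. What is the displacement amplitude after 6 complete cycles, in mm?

2.62 mm

ζ = c/(2√(km)) = 7.14/(2√(1670 × 1.28)) = 7.14/92.47 = 0.07722.
Logarithmic decrement δ = 2πζ/√(1 − ζ²) = 2π × 0.07722/√(1 − 0.00596) = 0.4866.
After n cycles, x_n/x₀ = e^(−nδ), so x_6 = 48.5 × e^(−6 × 0.4866) = 48.5 × 0.05395 = 2.617 mm.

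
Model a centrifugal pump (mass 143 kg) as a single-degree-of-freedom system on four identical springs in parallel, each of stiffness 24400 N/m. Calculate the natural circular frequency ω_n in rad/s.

Parallel springs add: k_eq = 4 × 24400 = 97600 N/m.
ω_n = √(k_eq/m) = √(97600/143) = √682.5 = 26.13 rad/s.

26.1 rad/s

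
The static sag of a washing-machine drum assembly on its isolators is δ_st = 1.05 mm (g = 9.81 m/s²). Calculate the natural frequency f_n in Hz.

ω_n = √(g/δ_st) = √(9.81/0.00105) = √9343 = 96.66 rad/s.
f_n = ω_n/(2π) = 96.66/6.283 = 15.38 Hz.

15.4 Hz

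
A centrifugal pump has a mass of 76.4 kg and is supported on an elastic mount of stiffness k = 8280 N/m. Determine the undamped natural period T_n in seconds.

0.604 s

ω_n = √(k/m) = √(8280/76.4) = √108.4 = 10.41 rad/s.
T_n = 2π/ω_n = 6.283/10.41 = 0.6035 s.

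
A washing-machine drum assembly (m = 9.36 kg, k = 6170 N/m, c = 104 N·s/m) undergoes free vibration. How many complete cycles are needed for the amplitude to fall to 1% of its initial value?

ζ = c/(2√(km)) = 104/(2√(6170 × 9.36)) = 104/480.6 = 0.2164.
Logarithmic decrement δ = 2πζ/√(1 − ζ²) = 2π × 0.2164/√(1 − 0.0468) = 1.393.
x_n/x₀ = e^(−nδ) ≤ 0.01; take ln: n ≥ ln(1/0.01)/δ = 4.605/1.393 = 3.307.
So 4 complete cycles are required.

4 cycles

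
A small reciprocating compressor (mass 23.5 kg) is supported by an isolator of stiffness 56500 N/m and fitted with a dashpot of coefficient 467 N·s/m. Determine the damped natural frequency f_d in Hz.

7.64 Hz

ω_n = √(k/m) = √(56500/23.5) = 49.03 rad/s.
Critical damping c_c = 2√(k·m) = 2√(56500 × 23.5) = 2305 N·s/m, so ζ = c/c_c = 467/2305 = 0.2026.
ω_d = ω_n√(1 − ζ²) = 49.03 × √(1 − 0.0411) = 48.02 rad/s.
f_d = ω_d/(2π) = 7.642 Hz.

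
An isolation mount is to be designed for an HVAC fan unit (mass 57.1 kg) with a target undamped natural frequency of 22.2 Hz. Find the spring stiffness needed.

1110000 N/m

ω_n = 2πf_n = 2π × 22.2 = 139.5 rad/s.
k = m·ω_n² = 57.1 × 139.5² = 57.1 × 19460 = 1111000 N/m.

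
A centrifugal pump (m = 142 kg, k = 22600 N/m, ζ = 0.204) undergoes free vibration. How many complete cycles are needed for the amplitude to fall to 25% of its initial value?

2 cycles

Logarithmic decrement δ = 2πζ/√(1 − ζ²) = 2π × 0.2040/√(1 − 0.0416) = 1.309.
x_n/x₀ = e^(−nδ) ≤ 0.25; take ln: n ≥ ln(1/0.25)/δ = 1.386/1.309 = 1.059.
So 2 complete cycles are required.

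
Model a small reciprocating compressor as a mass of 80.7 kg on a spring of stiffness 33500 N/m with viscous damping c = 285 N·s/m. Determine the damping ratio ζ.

ω_n = √(k/m) = √(33500/80.7) = 20.37 rad/s.
Critical damping c_c = 2√(k·m) = 2√(33500 × 80.7) = 3288 N·s/m, so ζ = c/c_c = 285/3288 = 0.08667.

0.0867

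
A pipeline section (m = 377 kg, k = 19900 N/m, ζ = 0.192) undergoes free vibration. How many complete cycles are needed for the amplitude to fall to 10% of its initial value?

2 cycles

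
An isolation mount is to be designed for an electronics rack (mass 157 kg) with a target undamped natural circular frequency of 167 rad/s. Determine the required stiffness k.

k = m·ω_n² = 157 × 167.0² = 157 × 27890 = 4379000 N/m.

4380000 N/m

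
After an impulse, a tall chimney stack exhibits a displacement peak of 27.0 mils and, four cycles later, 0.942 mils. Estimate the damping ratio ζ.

Logarithmic decrement δ = (1/n)·ln(x₀/x_n) = (1/4)·ln(27.0/0.942) = (1/4)·ln(28.66) = 0.8389.
ζ = δ/√(4π² + δ²) = 0.8389/√(39.48 + 0.704) = 0.8389/6.339 = 0.1323.

0.132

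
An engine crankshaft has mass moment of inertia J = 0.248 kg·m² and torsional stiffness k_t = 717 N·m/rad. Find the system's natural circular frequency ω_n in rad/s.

53.8 rad/s

ω_n = √(k_t/J) = √(717/0.248) = √2891 = 53.77 rad/s.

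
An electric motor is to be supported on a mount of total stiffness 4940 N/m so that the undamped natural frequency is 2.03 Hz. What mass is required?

ω_n = 2πf_n = 2π × 2.03 = 12.75 rad/s.
m = k/ω_n² = 4940/12.75² = 4940/162.7 = 30.37 kg.

30.4 kg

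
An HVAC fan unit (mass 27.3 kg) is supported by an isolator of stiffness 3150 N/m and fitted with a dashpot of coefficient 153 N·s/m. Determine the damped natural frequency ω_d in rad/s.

ω_n = √(k/m) = √(3150/27.3) = 10.74 rad/s.
Critical damping c_c = 2√(k·m) = 2√(3150 × 27.3) = 586.5 N·s/m, so ζ = c/c_c = 153/586.5 = 0.2609.
ω_d = ω_n√(1 − ζ²) = 10.74 × √(1 − 0.0681) = 10.37 rad/s.

10.4 rad/s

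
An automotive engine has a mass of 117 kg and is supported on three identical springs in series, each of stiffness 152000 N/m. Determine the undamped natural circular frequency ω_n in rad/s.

20.8 rad/s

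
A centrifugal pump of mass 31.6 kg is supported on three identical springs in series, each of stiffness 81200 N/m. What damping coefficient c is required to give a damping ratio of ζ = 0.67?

1240 N·s/m

Series springs: 1/k_eq = 3/81200, so k_eq = 81200/3 = 27070 N/m.
c_c = 2√(k_eq·m) = 2√(27070 × 31.6) = 1850 N·s/m.
c = ζ·c_c = 0.67 × 1850 = 1239 N·s/m.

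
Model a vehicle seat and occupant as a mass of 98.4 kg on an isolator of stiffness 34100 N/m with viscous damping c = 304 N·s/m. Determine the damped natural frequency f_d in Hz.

2.95 Hz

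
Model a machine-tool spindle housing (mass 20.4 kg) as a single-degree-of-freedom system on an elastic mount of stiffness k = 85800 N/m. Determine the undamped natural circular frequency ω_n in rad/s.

64.9 rad/s

ω_n = √(k/m) = √(85800/20.4) = √4206 = 64.85 rad/s.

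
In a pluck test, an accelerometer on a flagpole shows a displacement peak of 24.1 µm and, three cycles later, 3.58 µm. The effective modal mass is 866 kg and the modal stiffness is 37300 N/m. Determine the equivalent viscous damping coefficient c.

Logarithmic decrement δ = (1/n)·ln(x₀/x_n) = (1/3)·ln(24.1/3.58) = (1/3)·ln(6.732) = 0.6356.
ζ = δ/√(4π² + δ²) = 0.6356/√(39.48 + 0.404) = 0.6356/6.315 = 0.1006.
c = ζ · 2√(km) = 0.1006 × 2√(37300 × 866) = 0.1006 × 11370 = 1144 N·s/m.

1140 N·s/m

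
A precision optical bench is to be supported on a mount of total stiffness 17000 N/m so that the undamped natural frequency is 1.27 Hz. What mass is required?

267 kg

ω_n = 2πf_n = 2π × 1.27 = 7.980 rad/s.
m = k/ω_n² = 17000/7.980² = 17000/63.67 = 267.0 kg.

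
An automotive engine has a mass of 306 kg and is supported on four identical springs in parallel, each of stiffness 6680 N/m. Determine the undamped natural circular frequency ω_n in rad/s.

9.34 rad/s

Parallel springs add: k_eq = 4 × 6680 = 26720 N/m.
ω_n = √(k_eq/m) = √(26720/306) = √87.32 = 9.345 rad/s.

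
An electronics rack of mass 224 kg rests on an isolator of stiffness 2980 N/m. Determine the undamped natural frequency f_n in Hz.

ω_n = √(k/m) = √(2980/224) = √13.30 = 3.647 rad/s.
f_n = ω_n/(2π) = 3.647/6.283 = 0.5805 Hz.

0.581 Hz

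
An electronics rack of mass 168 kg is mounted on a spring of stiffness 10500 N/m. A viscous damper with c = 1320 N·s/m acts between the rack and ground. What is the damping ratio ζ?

0.497

ω_n = √(k/m) = √(10500/168) = 7.906 rad/s.
Critical damping c_c = 2√(k·m) = 2√(10500 × 168) = 2656 N·s/m, so ζ = c/c_c = 1320/2656 = 0.4969.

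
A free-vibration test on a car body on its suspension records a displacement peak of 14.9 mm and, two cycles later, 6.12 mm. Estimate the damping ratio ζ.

0.0706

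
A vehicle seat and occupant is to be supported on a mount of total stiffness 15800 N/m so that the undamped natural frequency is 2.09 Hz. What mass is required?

91.6 kg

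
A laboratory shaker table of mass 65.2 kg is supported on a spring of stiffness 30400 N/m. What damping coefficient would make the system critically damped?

2820 N·s/m

c_c = 2√(k·m) = 2√(30400 × 65.2) = 2 × 1408 = 2816 N·s/m.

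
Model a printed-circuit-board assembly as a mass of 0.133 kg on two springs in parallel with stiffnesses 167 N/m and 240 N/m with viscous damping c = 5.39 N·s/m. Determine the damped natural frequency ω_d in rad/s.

Parallel springs add: k_eq = 167 + 240 = 407.0 N/m.
ω_n = √(k_eq/m) = √(407.0/0.133) = 55.32 rad/s.
Critical damping c_c = 2√(k_eq·m) = 2√(407.0 × 0.133) = 14.71 N·s/m, so ζ = c/c_c = 5.39/14.71 = 0.3663.
ω_d = ω_n√(1 − ζ²) = 55.32 × √(1 − 0.134) = 51.47 rad/s.

51.5 rad/s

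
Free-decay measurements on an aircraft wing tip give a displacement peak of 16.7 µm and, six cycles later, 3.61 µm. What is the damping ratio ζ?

Logarithmic decrement δ = (1/n)·ln(x₀/x_n) = (1/6)·ln(16.7/3.61) = (1/6)·ln(4.626) = 0.2553.
ζ = δ/√(4π² + δ²) = 0.2553/√(39.48 + 0.0652) = 0.2553/6.288 = 0.04060.

0.0406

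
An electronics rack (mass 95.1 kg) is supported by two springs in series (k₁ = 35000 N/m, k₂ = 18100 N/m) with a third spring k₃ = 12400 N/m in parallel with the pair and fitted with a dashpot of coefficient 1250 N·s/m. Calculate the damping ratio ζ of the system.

Series pair: k_s = k₁k₂/(k₁+k₂) = (35000)(18100)/(35000 + 18100) = 11930 N/m. In parallel with k₃: k_eq = 11930 + 12400 = 24330 N/m.
ω_n = √(k_eq/m) = √(24330/95.1) = 15.99 rad/s.
Critical damping c_c = 2√(k_eq·m) = 2√(24330 × 95.1) = 3042 N·s/m, so ζ = c/c_c = 1250/3042 = 0.4109.

0.411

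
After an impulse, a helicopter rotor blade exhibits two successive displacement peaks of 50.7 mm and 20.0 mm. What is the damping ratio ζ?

0.146

Logarithmic decrement δ = (1/n)·ln(x₀/x_n) = (1/1)·ln(50.7/20.0) = (1/1)·ln(2.535) = 0.9302.
ζ = δ/√(4π² + δ²) = 0.9302/√(39.48 + 0.865) = 0.9302/6.352 = 0.1464.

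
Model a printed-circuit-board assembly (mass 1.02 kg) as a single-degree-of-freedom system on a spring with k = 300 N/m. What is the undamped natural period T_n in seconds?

0.366 s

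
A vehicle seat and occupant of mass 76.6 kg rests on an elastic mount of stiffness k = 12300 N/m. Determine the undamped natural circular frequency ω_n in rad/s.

12.7 rad/s

ω_n = √(k/m) = √(12300/76.6) = √160.6 = 12.67 rad/s.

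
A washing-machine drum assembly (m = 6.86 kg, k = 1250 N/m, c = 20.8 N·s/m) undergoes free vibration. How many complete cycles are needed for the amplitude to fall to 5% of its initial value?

ζ = c/(2√(km)) = 20.8/(2√(1250 × 6.86)) = 20.8/185.2 = 0.1123.
Logarithmic decrement δ = 2πζ/√(1 − ζ²) = 2π × 0.1123/√(1 − 0.0126) = 0.7102.
x_n/x₀ = e^(−nδ) ≤ 0.05; take ln: n ≥ ln(1/0.05)/δ = 2.996/0.7102 = 4.218.
So 5 complete cycles are required.

5 cycles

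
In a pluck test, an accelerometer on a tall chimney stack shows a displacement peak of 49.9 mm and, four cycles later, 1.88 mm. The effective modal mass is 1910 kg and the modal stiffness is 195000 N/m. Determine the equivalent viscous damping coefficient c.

Logarithmic decrement δ = (1/n)·ln(x₀/x_n) = (1/4)·ln(49.9/1.88) = (1/4)·ln(26.54) = 0.8197.
ζ = δ/√(4π² + δ²) = 0.8197/√(39.48 + 0.672) = 0.8197/6.336 = 0.1294.
c = ζ · 2√(km) = 0.1294 × 2√(195000 × 1910) = 0.1294 × 38600 = 4993 N·s/m.

4990 N·s/m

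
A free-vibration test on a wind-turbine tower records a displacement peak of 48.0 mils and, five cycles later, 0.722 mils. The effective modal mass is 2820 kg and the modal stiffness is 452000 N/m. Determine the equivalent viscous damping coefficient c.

9460 N·s/m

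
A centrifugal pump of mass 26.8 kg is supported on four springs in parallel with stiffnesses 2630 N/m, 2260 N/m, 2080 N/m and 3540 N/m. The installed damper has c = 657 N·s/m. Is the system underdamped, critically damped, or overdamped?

underdamped

Parallel springs add: k_eq = 2630 + 2260 + 2080 + 3540 = 10510 N/m.
c_c = 2√(k_eq·m) = 1061 N·s/m; ζ = c/c_c = 657/1061 = 0.619.
Since ζ < 1 the system is underdamped.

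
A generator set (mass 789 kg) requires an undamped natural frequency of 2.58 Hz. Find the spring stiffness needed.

207000 N/m

ω_n = 2πf_n = 2π × 2.58 = 16.21 rad/s.
k = m·ω_n² = 789 × 16.21² = 789 × 262.8 = 207300 N/m.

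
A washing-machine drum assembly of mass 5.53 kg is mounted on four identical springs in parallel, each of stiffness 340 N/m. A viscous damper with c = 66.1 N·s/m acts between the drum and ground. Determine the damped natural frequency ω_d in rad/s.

14.5 rad/s

Parallel springs add: k_eq = 4 × 340 = 1360 N/m.
ω_n = √(k_eq/m) = √(1360/5.53) = 15.68 rad/s.
Critical damping c_c = 2√(k_eq·m) = 2√(1360 × 5.53) = 173.4 N·s/m, so ζ = c/c_c = 66.1/173.4 = 0.3811.
ω_d = ω_n√(1 − ζ²) = 15.68 × √(1 − 0.145) = 14.50 rad/s.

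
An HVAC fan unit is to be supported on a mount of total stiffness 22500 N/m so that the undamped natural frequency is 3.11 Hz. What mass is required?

ω_n = 2πf_n = 2π × 3.11 = 19.54 rad/s.
m = k/ω_n² = 22500/19.54² = 22500/381.8 = 58.93 kg.

58.9 kg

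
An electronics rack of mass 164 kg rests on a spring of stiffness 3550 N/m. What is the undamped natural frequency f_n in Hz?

0.740 Hz

ω_n = √(k/m) = √(3550/164) = √21.65 = 4.653 rad/s.
f_n = ω_n/(2π) = 4.653/6.283 = 0.7405 Hz.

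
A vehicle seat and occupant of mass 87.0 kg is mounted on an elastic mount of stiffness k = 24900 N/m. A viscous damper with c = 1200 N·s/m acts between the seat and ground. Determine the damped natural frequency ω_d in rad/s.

ω_n = √(k/m) = √(24900/87.0) = 16.92 rad/s.
Critical damping c_c = 2√(k·m) = 2√(24900 × 87.0) = 2944 N·s/m, so ζ = c/c_c = 1200/2944 = 0.4077.
ω_d = ω_n√(1 − ζ²) = 16.92 × √(1 − 0.166) = 15.45 rad/s.

15.4 rad/s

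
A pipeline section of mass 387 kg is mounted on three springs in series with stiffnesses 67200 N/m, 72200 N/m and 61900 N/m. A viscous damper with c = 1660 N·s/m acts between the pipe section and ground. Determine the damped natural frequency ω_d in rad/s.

7.28 rad/s

Series springs: 1/k_eq = 1/67200 + 1/72200 + 1/61900 = 4.489×10^-5, so k_eq = 22280 N/m.
ω_n = √(k_eq/m) = √(22280/387) = 7.587 rad/s.
Critical damping c_c = 2√(k_eq·m) = 2√(22280 × 387) = 5873 N·s/m, so ζ = c/c_c = 1660/5873 = 0.2827.
ω_d = ω_n√(1 − ζ²) = 7.587 × √(1 − 0.0799) = 7.278 rad/s.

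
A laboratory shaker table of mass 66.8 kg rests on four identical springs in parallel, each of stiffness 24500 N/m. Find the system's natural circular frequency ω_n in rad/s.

38.3 rad/s

Parallel springs add: k_eq = 4 × 24500 = 98000 N/m.
ω_n = √(k_eq/m) = √(98000/66.8) = √1467 = 38.30 rad/s.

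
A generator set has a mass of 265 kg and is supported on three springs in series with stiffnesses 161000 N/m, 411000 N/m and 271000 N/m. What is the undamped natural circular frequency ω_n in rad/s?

17.5 rad/s

Series springs: 1/k_eq = 1/161000 + 1/411000 + 1/271000 = 1.233×10^-5, so k_eq = 81070 N/m.
ω_n = √(k_eq/m) = √(81070/265) = √305.9 = 17.49 rad/s.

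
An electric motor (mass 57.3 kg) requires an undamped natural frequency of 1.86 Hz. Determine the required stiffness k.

ω_n = 2πf_n = 2π × 1.86 = 11.69 rad/s.
k = m·ω_n² = 57.3 × 11.69² = 57.3 × 136.6 = 7826 N/m.

7830 N/m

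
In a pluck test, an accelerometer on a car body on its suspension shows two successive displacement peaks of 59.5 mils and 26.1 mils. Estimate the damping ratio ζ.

0.130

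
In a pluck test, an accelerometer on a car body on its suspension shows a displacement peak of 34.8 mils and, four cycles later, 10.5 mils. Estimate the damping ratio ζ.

Logarithmic decrement δ = (1/n)·ln(x₀/x_n) = (1/4)·ln(34.8/10.5) = (1/4)·ln(3.314) = 0.2996.
ζ = δ/√(4π² + δ²) = 0.2996/√(39.48 + 0.0897) = 0.2996/6.290 = 0.04762.

0.0476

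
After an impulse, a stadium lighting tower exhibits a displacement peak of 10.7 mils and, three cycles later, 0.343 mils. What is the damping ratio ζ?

0.180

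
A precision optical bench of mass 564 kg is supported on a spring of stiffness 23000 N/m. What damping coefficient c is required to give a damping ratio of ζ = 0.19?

c_c = 2√(k·m) = 2√(23000 × 564) = 7203 N·s/m.
c = ζ·c_c = 0.19 × 7203 = 1369 N·s/m.

1370 N·s/m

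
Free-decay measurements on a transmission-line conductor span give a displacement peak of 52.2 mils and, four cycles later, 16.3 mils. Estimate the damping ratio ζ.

0.0463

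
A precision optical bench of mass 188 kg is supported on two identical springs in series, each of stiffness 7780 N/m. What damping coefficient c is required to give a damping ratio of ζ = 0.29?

496 N·s/m

Series springs: 1/k_eq = 2/7780, so k_eq = 7780/2 = 3890 N/m.
c_c = 2√(k_eq·m) = 2√(3890 × 188) = 1710 N·s/m.
c = ζ·c_c = 0.29 × 1710 = 496.0 N·s/m.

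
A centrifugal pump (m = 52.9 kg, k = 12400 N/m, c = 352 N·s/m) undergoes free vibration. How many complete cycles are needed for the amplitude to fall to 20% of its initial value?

2 cycles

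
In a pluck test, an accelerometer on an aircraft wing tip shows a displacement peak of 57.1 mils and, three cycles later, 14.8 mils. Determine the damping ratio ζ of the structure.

Logarithmic decrement δ = (1/n)·ln(x₀/x_n) = (1/3)·ln(57.1/14.8) = (1/3)·ln(3.858) = 0.4501.
ζ = δ/√(4π² + δ²) = 0.4501/√(39.48 + 0.203) = 0.4501/6.299 = 0.07145.

0.0714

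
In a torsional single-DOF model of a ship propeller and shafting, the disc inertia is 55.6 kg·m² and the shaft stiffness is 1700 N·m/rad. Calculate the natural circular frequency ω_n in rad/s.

ω_n = √(k_t/J) = √(1700/55.6) = √30.58 = 5.530 rad/s.

5.53 rad/s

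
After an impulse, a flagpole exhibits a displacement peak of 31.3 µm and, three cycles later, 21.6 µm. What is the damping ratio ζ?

Logarithmic decrement δ = (1/n)·ln(x₀/x_n) = (1/3)·ln(31.3/21.6) = (1/3)·ln(1.449) = 0.1236.
ζ = δ/√(4π² + δ²) = 0.1236/√(39.48 + 0.0153) = 0.1236/6.284 = 0.01967.

0.0197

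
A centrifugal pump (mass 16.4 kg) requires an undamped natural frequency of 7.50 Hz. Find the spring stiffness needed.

36400 N/m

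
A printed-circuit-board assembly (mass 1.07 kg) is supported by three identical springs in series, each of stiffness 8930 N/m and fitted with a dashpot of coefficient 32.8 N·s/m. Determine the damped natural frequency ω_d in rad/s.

50.5 rad/s

Series springs: 1/k_eq = 3/8930, so k_eq = 8930/3 = 2977 N/m.
ω_n = √(k_eq/m) = √(2977/1.07) = 52.74 rad/s.
Critical damping c_c = 2√(k_eq·m) = 2√(2977 × 1.07) = 112.9 N·s/m, so ζ = c/c_c = 32.8/112.9 = 0.2906.
ω_d = ω_n√(1 − ζ²) = 52.74 × √(1 − 0.0844) = 50.47 rad/s.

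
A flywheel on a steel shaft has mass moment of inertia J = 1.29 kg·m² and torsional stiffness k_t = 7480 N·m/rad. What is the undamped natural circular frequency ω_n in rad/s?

76.1 rad/s

ω_n = √(k_t/J) = √(7480/1.29) = √5798 = 76.15 rad/s.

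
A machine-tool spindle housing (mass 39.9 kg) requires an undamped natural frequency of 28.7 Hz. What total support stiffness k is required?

1300000 N/m

ω_n = 2πf_n = 2π × 28.7 = 180.3 rad/s.
k = m·ω_n² = 39.9 × 180.3² = 39.9 × 32520 = 1297000 N/m.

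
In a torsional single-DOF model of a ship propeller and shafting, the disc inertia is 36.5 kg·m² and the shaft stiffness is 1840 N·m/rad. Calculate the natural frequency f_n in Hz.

ω_n = √(k_t/J) = √(1840/36.5) = √50.41 = 7.100 rad/s.
f_n = ω_n/(2π) = 7.100/6.283 = 1.130 Hz.

1.13 Hz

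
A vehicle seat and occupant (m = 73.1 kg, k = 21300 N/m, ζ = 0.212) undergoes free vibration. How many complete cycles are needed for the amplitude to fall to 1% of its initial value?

4 cycles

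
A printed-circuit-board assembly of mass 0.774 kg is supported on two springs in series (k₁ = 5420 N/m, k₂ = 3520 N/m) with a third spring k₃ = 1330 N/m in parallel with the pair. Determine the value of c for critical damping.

104 N·s/m

Series pair: k_s = k₁k₂/(k₁+k₂) = (5420)(3520)/(5420 + 3520) = 2134 N/m. In parallel with k₃: k_eq = 2134 + 1330 = 3464 N/m.
c_c = 2√(k_eq·m) = 2√(3464 × 0.774) = 2 × 51.78 = 103.6 N·s/m.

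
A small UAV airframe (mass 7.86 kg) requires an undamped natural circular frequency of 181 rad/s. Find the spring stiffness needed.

k = m·ω_n² = 7.86 × 181.0² = 7.86 × 32760 = 257500 N/m.

258000 N/m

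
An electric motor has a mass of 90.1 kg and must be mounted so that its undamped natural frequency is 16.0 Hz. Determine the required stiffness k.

911000 N/m

ω_n = 2πf_n = 2π × 16.0 = 100.5 rad/s.
k = m·ω_n² = 90.1 × 100.5² = 90.1 × 10110 = 910600 N/m.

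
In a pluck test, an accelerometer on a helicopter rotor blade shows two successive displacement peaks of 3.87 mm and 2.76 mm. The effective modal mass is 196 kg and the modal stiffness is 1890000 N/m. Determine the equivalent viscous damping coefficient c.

2070 N·s/m

Logarithmic decrement δ = (1/n)·ln(x₀/x_n) = (1/1)·ln(3.87/2.76) = (1/1)·ln(1.402) = 0.3380.
ζ = δ/√(4π² + δ²) = 0.3380/√(39.48 + 0.114) = 0.3380/6.292 = 0.05372.
c = ζ · 2√(km) = 0.05372 × 2√(1890000 × 196) = 0.05372 × 38490 = 2068 N·s/m.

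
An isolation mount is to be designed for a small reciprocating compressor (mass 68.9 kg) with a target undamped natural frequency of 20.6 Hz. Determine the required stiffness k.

1150000 N/m

ω_n = 2πf_n = 2π × 20.6 = 129.4 rad/s.
k = m·ω_n² = 68.9 × 129.4² = 68.9 × 16750 = 1154000 N/m.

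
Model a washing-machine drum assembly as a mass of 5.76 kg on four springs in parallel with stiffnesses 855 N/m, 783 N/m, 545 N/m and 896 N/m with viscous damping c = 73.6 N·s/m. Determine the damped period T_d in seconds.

0.283 s

Parallel springs add: k_eq = 855 + 783 + 545 + 896 = 3079 N/m.
ω_n = √(k_eq/m) = √(3079/5.76) = 23.12 rad/s.
Critical damping c_c = 2√(k_eq·m) = 2√(3079 × 5.76) = 266.3 N·s/m, so ζ = c/c_c = 73.6/266.3 = 0.2763.
ω_d = ω_n√(1 − ζ²) = 23.12 × √(1 − 0.0764) = 22.22 rad/s.
T_d = 2π/ω_d = 0.2828 s.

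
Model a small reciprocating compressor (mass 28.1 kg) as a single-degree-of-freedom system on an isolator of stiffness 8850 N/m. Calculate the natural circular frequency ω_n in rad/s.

17.7 rad/s

ω_n = √(k/m) = √(8850/28.1) = √314.9 = 17.75 rad/s.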